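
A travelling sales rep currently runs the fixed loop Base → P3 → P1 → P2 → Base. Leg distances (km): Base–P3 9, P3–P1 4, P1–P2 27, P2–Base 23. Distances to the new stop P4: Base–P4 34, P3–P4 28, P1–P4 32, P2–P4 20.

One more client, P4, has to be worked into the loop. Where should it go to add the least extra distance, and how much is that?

+25 km — insert P4 between P1 and P2.

Insertion cost between consecutive stops i–j is d(i,P4) + d(P4,j) − d(i,j):
  between Base and P3: 34 + 28 − 9 = 53
  between P3 and P1: 28 + 32 − 4 = 56
  between P1 and P2: 32 + 20 − 27 = 25
  between P2 and Base: 20 + 34 − 23 = 31
Cheapest insertion is between P1 and P2, adding 25.
New total = 63 + 25 = 88.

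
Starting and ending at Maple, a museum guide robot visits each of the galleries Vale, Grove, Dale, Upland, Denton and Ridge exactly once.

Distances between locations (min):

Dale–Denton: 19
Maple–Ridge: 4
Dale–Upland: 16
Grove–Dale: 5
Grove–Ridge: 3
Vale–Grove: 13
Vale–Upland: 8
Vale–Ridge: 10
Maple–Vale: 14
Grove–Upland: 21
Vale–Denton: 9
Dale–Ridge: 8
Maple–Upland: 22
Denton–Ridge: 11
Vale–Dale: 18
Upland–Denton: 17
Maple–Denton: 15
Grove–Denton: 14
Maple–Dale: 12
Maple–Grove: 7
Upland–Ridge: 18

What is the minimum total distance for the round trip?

60 min — the shortest possible round trip.

Maple-Vale-Grove-Dale-Upland-Denton-Ridge-Maple: 14+13+5+16+17+11+4 = 80
Maple-Vale-Grove-Dale-Upland-Ridge-Denton-Maple: 14+13+5+16+18+11+15 = 92
Maple-Vale-Grove-Dale-Denton-Upland-Ridge-Maple: 14+13+5+19+17+18+4 = 90
Maple-Vale-Grove-Dale-Denton-Ridge-Upland-Maple: 14+13+5+19+11+18+22 = 102
Maple-Vale-Grove-Dale-Ridge-Upland-Denton-Maple: 14+13+5+8+18+17+15 = 90
Maple-Vale-Grove-Dale-Ridge-Denton-Upland-Maple: 14+13+5+8+11+17+22 = 90
Maple-Vale-Grove-Upland-Dale-Denton-Ridge-Maple: 14+13+21+16+19+11+4 = 98
Maple-Vale-Grove-Upland-Dale-Ridge-Denton-Maple: 14+13+21+16+8+11+15 = 98
… (352 more)
Maple-Grove-Dale-Upland-Vale-Denton-Ridge-Maple: 7+5+16+8+9+11+4 = 60  ← best
The minimum is 60.
One optimal route: Maple → Grove → Dale → Upland → Vale → Denton → Ridge → Maple (or its reverse).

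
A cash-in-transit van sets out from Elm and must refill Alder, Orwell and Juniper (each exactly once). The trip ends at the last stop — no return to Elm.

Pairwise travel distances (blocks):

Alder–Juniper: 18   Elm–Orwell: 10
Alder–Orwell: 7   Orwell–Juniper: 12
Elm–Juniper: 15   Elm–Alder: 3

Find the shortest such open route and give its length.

There are 3! = 6 possible orderings.
Elm→Alder→Orwell→Juniper: 3+7+12 = 22
Elm→Alder→Juniper→Orwell: 3+18+12 = 33
Elm→Orwell→Alder→Juniper: 10+7+18 = 35
Elm→Orwell→Juniper→Alder: 10+12+18 = 40
Elm→Juniper→Alder→Orwell: 15+18+7 = 40
Elm→Juniper→Orwell→Alder: 15+12+7 = 34
The minimum is 22.
One shortest path: Elm → Alder → Orwell → Juniper.

22 blocks — the minimum one-way total.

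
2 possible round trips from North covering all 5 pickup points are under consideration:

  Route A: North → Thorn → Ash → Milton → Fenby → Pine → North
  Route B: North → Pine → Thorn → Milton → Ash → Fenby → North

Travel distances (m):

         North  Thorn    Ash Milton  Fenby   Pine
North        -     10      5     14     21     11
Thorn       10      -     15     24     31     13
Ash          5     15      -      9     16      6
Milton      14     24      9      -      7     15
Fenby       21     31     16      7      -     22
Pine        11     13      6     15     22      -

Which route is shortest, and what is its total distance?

Shortest is Route A, total 74 m.

Route A: 10 + 15 + 9 + 7 + 22 + 11 = 74
Route B: 11 + 13 + 24 + 9 + 16 + 21 = 94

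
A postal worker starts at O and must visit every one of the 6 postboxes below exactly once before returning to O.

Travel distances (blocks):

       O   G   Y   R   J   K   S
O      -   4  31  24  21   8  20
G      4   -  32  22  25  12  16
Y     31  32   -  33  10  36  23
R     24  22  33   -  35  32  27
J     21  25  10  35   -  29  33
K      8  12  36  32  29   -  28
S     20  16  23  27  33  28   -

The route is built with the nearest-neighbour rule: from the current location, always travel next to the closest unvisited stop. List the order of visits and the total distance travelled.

136 blocks along O → G → K → S → Y → J → R → O.

At O the remaining stops are G 4, K 8, S 20, J 21, R 24, Y 31; go to G.
At G the remaining stops are K 12, S 16, R 22, J 25, Y 32; go to K.
At K the remaining stops are S 28, J 29, R 32, Y 36; go to S.
At S the remaining stops are Y 23, R 27, J 33; go to Y.
At Y the remaining stops are J 10, R 33; go to J.
At J the remaining stops are R 35; go to R.
Return R→O: 24.
Total = 4 + 12 + 28 + 23 + 10 + 35 + 24 = 136.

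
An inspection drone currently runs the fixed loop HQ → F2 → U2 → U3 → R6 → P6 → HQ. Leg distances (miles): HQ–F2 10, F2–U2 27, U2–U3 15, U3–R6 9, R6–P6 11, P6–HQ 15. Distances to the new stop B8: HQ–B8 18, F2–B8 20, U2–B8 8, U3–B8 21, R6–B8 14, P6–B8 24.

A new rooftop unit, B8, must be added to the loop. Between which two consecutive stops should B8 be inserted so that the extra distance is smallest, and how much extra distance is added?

Insertion cost between consecutive stops i–j is d(i,B8) + d(B8,j) − d(i,j):
  between HQ and F2: 18 + 20 − 10 = 28
  between F2 and U2: 20 + 8 − 27 = 1
  between U2 and U3: 8 + 21 − 15 = 14
  between U3 and R6: 21 + 14 − 9 = 26
  between R6 and P6: 14 + 24 − 11 = 27
  between P6 and HQ: 24 + 18 − 15 = 27
Cheapest insertion is between F2 and U2, adding 1.
New total = 87 + 1 = 88.

Adding 1 miles by placing B8 on the F2–U2 leg.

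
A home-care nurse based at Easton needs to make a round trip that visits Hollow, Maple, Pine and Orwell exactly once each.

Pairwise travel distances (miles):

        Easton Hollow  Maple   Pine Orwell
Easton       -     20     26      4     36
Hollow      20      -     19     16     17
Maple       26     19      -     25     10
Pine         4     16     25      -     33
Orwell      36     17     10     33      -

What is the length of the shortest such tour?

73 miles — the shortest possible round trip.

There are 12 distinct closed tours to check (reversals are equivalent).
Easton - Hollow - Maple - Pine - Orwell - Easton: 20+19+25+33+36 = 133
Easton - Hollow - Maple - Orwell - Pine - Easton: 20+19+10+33+4 = 86
Easton - Hollow - Pine - Maple - Orwell - Easton: 20+16+25+10+36 = 107
Easton - Hollow - Pine - Orwell - Maple - Easton: 20+16+33+10+26 = 105
Easton - Hollow - Orwell - Maple - Pine - Easton: 20+17+10+25+4 = 76
Easton - Hollow - Orwell - Pine - Maple - Easton: 20+17+33+25+26 = 121
Easton - Maple - Hollow - Pine - Orwell - Easton: 26+19+16+33+36 = 130
Easton - Maple - Hollow - Orwell - Pine - Easton: 26+19+17+33+4 = 99
Easton - Maple - Pine - Hollow - Orwell - Easton: 26+25+16+17+36 = 120
Easton - Maple - Orwell - Hollow - Pine - Easton: 26+10+17+16+4 = 73
Easton - Pine - Hollow - Maple - Orwell - Easton: 4+16+19+10+36 = 85
Easton - Pine - Maple - Hollow - Orwell - Easton: 4+25+19+17+36 = 101
The minimum is 73.
One optimal route: Easton → Maple → Orwell → Hollow → Pine → Easton (or its reverse).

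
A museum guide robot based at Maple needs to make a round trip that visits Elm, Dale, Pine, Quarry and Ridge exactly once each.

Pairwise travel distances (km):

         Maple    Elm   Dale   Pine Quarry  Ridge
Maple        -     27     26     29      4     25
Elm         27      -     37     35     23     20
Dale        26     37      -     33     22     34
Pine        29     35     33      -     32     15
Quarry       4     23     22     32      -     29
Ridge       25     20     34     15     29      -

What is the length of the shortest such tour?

121 km — the shortest possible round trip.

There are 60 distinct closed tours to check (reversals are equivalent).
Maple→Elm→Dale→Pine→Quarry→Ridge→Maple: 27+37+33+32+29+25 = 183
Maple→Elm→Dale→Pine→Ridge→Quarry→Maple: 27+37+33+15+29+4 = 145
Maple→Elm→Dale→Quarry→Pine→Ridge→Maple: 27+37+22+32+15+25 = 158
Maple→Elm→Dale→Quarry→Ridge→Pine→Maple: 27+37+22+29+15+29 = 159
Maple→Elm→Dale→Ridge→Pine→Quarry→Maple: 27+37+34+15+32+4 = 149
Maple→Elm→Dale→Ridge→Quarry→Pine→Maple: 27+37+34+29+32+29 = 188
Maple→Elm→Pine→Dale→Quarry→Ridge→Maple: 27+35+33+22+29+25 = 171
Maple→Elm→Pine→Dale→Ridge→Quarry→Maple: 27+35+33+34+29+4 = 162
Maple→Elm→Pine→Quarry→Dale→Ridge→Maple: 27+35+32+22+34+25 = 175
Maple→Elm→Pine→Quarry→Ridge→Dale→Maple: 27+35+32+29+34+26 = 183
Maple→Elm→Pine→Ridge→Dale→Quarry→Maple: 27+35+15+34+22+4 = 137
Maple→Elm→Pine→Ridge→Quarry→Dale→Maple: 27+35+15+29+22+26 = 154
Maple→Elm→Quarry→Dale→Pine→Ridge→Maple: 27+23+22+33+15+25 = 145
Maple→Elm→Quarry→Dale→Ridge→Pine→Maple: 27+23+22+34+15+29 = 150
… (46 more)
Maple→Elm→Ridge→Pine→Dale→Quarry→Maple: 27+20+15+33+22+4 = 121  ← best
The minimum is 121.
One optimal route: Maple → Elm → Ridge → Pine → Dale → Quarry → Maple (or its reverse).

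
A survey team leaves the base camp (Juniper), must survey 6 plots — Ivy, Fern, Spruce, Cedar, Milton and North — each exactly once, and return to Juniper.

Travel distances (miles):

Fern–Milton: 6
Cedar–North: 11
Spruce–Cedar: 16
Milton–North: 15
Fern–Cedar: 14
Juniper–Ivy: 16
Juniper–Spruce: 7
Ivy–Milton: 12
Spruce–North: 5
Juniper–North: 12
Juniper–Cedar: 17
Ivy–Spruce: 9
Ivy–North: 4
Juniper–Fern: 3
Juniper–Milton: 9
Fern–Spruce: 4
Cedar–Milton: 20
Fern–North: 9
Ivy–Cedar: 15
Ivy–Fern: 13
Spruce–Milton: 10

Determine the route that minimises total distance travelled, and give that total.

59 miles — the shortest possible round trip.

With 6 stops there are 6!/2 = 360 distinct round trips (a route and its reverse cost the same).
Juniper → Ivy → Fern → Spruce → Cedar → Milton → North → Juniper: 16+13+4+16+20+15+12 = 96
Juniper → Ivy → Fern → Spruce → Cedar → North → Milton → Juniper: 16+13+4+16+11+15+9 = 84
Juniper → Ivy → Fern → Spruce → Milton → Cedar → North → Juniper: 16+13+4+10+20+11+12 = 86
Juniper → Ivy → Fern → Spruce → Milton → North → Cedar → Juniper: 16+13+4+10+15+11+17 = 86
Juniper → Ivy → Fern → Spruce → North → Cedar → Milton → Juniper: 16+13+4+5+11+20+9 = 78
Juniper → Ivy → Fern → Spruce → North → Milton → Cedar → Juniper: 16+13+4+5+15+20+17 = 90
Juniper → Ivy → Fern → Cedar → Spruce → Milton → North → Juniper: 16+13+14+16+10+15+12 = 96
Juniper → Ivy → Fern → Cedar → Spruce → North → Milton → Juniper: 16+13+14+16+5+15+9 = 88
… (352 more)
Juniper → Fern → Spruce → Cedar → North → Ivy → Milton → Juniper: 3+4+16+11+4+12+9 = 59  ← best
The minimum is 59.
One optimal route: Juniper → Fern → Spruce → Cedar → North → Ivy → Milton → Juniper (or its reverse).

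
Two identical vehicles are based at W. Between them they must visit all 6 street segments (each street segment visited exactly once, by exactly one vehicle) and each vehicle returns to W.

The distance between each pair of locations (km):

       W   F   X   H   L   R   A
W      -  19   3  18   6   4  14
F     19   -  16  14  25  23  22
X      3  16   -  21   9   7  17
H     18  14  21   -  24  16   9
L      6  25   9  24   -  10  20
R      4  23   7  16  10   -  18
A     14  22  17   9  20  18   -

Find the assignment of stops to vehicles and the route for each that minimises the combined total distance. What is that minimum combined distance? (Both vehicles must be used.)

76 km — the smallest possible combined total.

Try each way of splitting the stops between the two vehicles (each non-empty) and, for each split, find the best tour for each vehicle:
  {F} + {X, H, L, R, A}: 38 + 61 = 99
  {X} + {F, H, L, R, A}: 6 + 76 = 82
  {F, X} + {H, L, R, A}: 38 + 55 = 93
  {H} + {F, X, L, R, A}: 36 + 75 = 111
  {F, H} + {X, L, R, A}: 51 + 54 = 105
  {X, H} + {F, L, R, A}: 42 + 75 = 117
  … (31 splits in total)
  {L} + {F, X, H, R, A}: 12 + 64 = 76  ← best
Best: vehicle 1 W → L → W = 12; vehicle 2 W → X → F → H → A → R → W = 64; combined 76.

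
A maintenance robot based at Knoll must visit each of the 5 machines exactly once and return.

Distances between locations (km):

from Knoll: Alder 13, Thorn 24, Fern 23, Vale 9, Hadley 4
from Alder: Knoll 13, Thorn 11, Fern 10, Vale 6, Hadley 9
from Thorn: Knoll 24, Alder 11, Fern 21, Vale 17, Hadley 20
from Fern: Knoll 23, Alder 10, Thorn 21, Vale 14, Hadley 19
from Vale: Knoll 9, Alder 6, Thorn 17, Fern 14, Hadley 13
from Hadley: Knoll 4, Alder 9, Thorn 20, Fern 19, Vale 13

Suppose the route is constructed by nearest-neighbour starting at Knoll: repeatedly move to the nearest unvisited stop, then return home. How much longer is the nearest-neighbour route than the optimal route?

The nearest-neighbour route is 10 km longer than optimal.

Knoll: Hadley=4, Vale=9, Alder=13, Fern=23, Thorn=24 ⇒ Hadley
Hadley: Alder=9, Vale=13, Fern=19, Thorn=20 ⇒ Alder
Alder: Vale=6, Fern=10, Thorn=11 ⇒ Vale
Vale: Fern=14, Thorn=17 ⇒ Fern
Fern: Thorn=21 ⇒ Thorn
NN route Knoll → Hadley → Alder → Vale → Fern → Thorn → Knoll costs 78.
Optimal: Knoll → Vale → Fern → Alder → Thorn → Hadley → Knoll costs 68 (by enumerating all 60 distinct tours).
Excess = 78 − 68 = 10.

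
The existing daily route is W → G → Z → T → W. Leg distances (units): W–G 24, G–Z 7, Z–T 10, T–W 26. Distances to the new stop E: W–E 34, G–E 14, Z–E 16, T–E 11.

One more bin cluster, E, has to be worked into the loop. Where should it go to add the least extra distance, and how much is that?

Adding 17 by placing E on the Z–T leg.

Insertion cost between consecutive stops i–j is d(i,E) + d(E,j) − d(i,j):
  between W and G: 34 + 14 − 24 = 24
  between G and Z: 14 + 16 − 7 = 23
  between Z and T: 16 + 11 − 10 = 17
  between T and W: 11 + 34 − 26 = 19
Cheapest insertion is between Z and T, adding 17.
New total = 67 + 17 = 84.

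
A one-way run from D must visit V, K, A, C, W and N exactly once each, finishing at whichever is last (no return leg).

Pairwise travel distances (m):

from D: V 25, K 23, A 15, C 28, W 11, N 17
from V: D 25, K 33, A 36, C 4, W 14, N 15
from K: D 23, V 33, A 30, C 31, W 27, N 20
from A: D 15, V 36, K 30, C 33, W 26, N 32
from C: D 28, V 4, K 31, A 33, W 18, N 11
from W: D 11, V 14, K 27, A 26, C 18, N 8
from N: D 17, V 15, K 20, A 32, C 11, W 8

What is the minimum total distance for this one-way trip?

Shortest open route: 90 m.

There are 6! = 720 possible orderings.
D→V→K→A→C→W→N: 25+33+30+33+18+8 = 147
D→V→K→A→C→N→W: 25+33+30+33+11+8 = 140
D→V→K→A→W→C→N: 25+33+30+26+18+11 = 143
D→V→K→A→W→N→C: 25+33+30+26+8+11 = 133
D→V→K→A→N→C→W: 25+33+30+32+11+18 = 149
D→V→K→A→N→W→C: 25+33+30+32+8+18 = 146
D→V→K→C→A→W→N: 25+33+31+33+26+8 = 156
D→V→K→C→A→N→W: 25+33+31+33+32+8 = 162
… (712 more)
D→A→W→V→C→N→K: 15+26+14+4+11+20 = 90  ← best
The minimum is 90.
One shortest path: D → A → W → V → C → N → K.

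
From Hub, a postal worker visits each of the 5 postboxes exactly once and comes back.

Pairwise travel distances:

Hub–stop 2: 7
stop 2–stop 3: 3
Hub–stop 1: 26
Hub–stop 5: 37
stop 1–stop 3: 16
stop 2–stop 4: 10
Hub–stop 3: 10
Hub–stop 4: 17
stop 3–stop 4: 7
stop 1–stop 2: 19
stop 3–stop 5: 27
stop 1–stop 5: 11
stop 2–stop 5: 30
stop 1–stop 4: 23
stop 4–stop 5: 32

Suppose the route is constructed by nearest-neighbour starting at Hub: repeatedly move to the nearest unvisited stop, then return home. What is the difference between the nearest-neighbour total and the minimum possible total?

2 longer than the optimal tour.

Hub: stop 2=7, stop 3=10, stop 4=17, stop 1=26, stop 5=37 ⇒ stop 2
stop 2: stop 3=3, stop 4=10, stop 1=19, stop 5=30 ⇒ stop 3
stop 3: stop 4=7, stop 1=16, stop 5=27 ⇒ stop 4
stop 4: stop 1=23, stop 5=32 ⇒ stop 1
stop 1: stop 5=11 ⇒ stop 5
NN route Hub → stop 2 → stop 3 → stop 4 → stop 1 → stop 5 → Hub costs 88.
Optimal: Hub → stop 1 → stop 5 → stop 4 → stop 3 → stop 2 → Hub costs 86 (by enumerating all 60 distinct tours).
Excess = 88 − 86 = 2.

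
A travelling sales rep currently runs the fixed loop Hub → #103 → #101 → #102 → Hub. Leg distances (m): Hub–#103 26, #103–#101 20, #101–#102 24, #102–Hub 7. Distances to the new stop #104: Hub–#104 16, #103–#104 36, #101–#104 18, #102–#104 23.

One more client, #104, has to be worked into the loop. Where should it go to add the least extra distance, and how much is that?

Insertion cost between consecutive stops i–j is d(i,#104) + d(#104,j) − d(i,j):
  between Hub and #103: 16 + 36 − 26 = 26
  between #103 and #101: 36 + 18 − 20 = 34
  between #101 and #102: 18 + 23 − 24 = 17
  between #102 and Hub: 23 + 16 − 7 = 32
Cheapest insertion is between #101 and #102, adding 17.
New total = 77 + 17 = 94.

Minimum extra distance: 17 m, inserting #104 between #101 and #102.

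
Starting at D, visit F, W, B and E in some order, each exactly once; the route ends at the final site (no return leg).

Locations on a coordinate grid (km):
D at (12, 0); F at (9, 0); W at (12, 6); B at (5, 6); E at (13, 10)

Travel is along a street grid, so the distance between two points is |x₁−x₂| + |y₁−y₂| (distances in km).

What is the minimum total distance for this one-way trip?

Shortest open route: 25 km.

There are 4! = 24 possible orderings.
D - F - W - B - E: 3+9+7+12 = 31
D - F - W - E - B: 3+9+5+12 = 29
D - F - B - W - E: 3+10+7+5 = 25
D - F - B - E - W: 3+10+12+5 = 30
D - F - E - W - B: 3+14+5+7 = 29
D - F - E - B - W: 3+14+12+7 = 36
D - W - F - B - E: 6+9+10+12 = 37
D - W - F - E - B: 6+9+14+12 = 41
D - W - B - F - E: 6+7+10+14 = 37
D - W - B - E - F: 6+7+12+14 = 39
D - W - E - F - B: 6+5+14+10 = 35
D - W - E - B - F: 6+5+12+10 = 33
D - B - F - W - E: 13+10+9+5 = 37
D - B - F - E - W: 13+10+14+5 = 42
… (10 more)
The minimum is 25.
One shortest path: D → F → B → W → E.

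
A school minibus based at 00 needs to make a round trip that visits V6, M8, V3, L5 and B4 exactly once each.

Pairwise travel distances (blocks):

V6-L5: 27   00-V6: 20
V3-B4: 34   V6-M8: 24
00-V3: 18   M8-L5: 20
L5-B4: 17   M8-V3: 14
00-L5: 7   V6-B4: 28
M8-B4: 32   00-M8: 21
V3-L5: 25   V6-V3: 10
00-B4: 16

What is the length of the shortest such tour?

00 → V6 → M8 → V3 → L5 → B4 → 00: 20+24+14+25+17+16 = 116
00 → V6 → M8 → V3 → B4 → L5 → 00: 20+24+14+34+17+7 = 116
00 → V6 → M8 → L5 → V3 → B4 → 00: 20+24+20+25+34+16 = 139
00 → V6 → M8 → L5 → B4 → V3 → 00: 20+24+20+17+34+18 = 133
00 → V6 → M8 → B4 → V3 → L5 → 00: 20+24+32+34+25+7 = 142
00 → V6 → M8 → B4 → L5 → V3 → 00: 20+24+32+17+25+18 = 136
00 → V6 → V3 → M8 → L5 → B4 → 00: 20+10+14+20+17+16 = 97
00 → V6 → V3 → M8 → B4 → L5 → 00: 20+10+14+32+17+7 = 100
00 → V6 → V3 → L5 → M8 → B4 → 00: 20+10+25+20+32+16 = 123
00 → V6 → V3 → L5 → B4 → M8 → 00: 20+10+25+17+32+21 = 125
00 → V6 → V3 → B4 → M8 → L5 → 00: 20+10+34+32+20+7 = 123
00 → V6 → V3 → B4 → L5 → M8 → 00: 20+10+34+17+20+21 = 122
00 → V6 → L5 → M8 → V3 → B4 → 00: 20+27+20+14+34+16 = 131
00 → V6 → L5 → M8 → B4 → V3 → 00: 20+27+20+32+34+18 = 151
… (46 more)
00 → L5 → M8 → V3 → V6 → B4 → 00: 7+20+14+10+28+16 = 95  ← best
The minimum is 95.
One optimal route: 00 → L5 → M8 → V3 → V6 → B4 → 00 (or its reverse).

Shortest round trip = 95 blocks.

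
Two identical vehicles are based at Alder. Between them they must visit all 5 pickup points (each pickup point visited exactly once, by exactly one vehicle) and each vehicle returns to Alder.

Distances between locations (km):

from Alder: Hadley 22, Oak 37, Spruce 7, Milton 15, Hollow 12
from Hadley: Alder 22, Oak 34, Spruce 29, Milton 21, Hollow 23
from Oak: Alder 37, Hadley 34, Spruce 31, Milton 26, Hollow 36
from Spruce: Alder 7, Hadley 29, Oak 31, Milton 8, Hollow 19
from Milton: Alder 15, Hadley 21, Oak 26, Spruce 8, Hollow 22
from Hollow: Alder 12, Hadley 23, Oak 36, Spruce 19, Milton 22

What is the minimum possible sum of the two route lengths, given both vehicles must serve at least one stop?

121 km — the smallest possible combined total.

Try each way of splitting the stops between the two vehicles (each non-empty) and, for each split, find the best tour for each vehicle:
  {Hadley} + {Oak, Spruce, Milton, Hollow}: 44 + 89 = 133
  {Oak} + {Hadley, Spruce, Milton, Hollow}: 74 + 71 = 145
  {Hadley, Oak} + {Spruce, Milton, Hollow}: 93 + 49 = 142
  {Spruce} + {Hadley, Oak, Milton, Hollow}: 14 + 110 = 124
  {Hadley, Spruce} + {Oak, Milton, Hollow}: 58 + 89 = 147
  {Oak, Spruce} + {Hadley, Milton, Hollow}: 75 + 71 = 146
  … (15 splits in total)
  {Hadley, Oak, Spruce, Milton} + {Hollow}: 97 + 24 = 121  ← best
Best: vehicle 1 Alder → Hadley → Oak → Milton → Spruce → Alder = 97; vehicle 2 Alder → Hollow → Alder = 24; combined 121.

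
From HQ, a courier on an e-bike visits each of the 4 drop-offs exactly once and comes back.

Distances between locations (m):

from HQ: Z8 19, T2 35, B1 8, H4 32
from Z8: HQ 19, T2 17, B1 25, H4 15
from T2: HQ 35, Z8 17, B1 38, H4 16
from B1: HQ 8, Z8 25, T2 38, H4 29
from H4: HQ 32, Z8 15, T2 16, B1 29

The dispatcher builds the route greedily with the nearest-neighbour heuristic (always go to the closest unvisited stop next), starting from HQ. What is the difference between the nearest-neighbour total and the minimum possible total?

The nearest-neighbour route is 10 m longer than optimal.

HQ: B1=8, Z8=19, H4=32, T2=35 ⇒ B1
B1: Z8=25, H4=29, T2=38 ⇒ Z8
Z8: H4=15, T2=17 ⇒ H4
H4: T2=16 ⇒ T2
NN route HQ → B1 → Z8 → H4 → T2 → HQ costs 99.
Optimal: HQ → Z8 → T2 → H4 → B1 → HQ costs 89 (by enumerating all 12 distinct tours).
Excess = 99 − 89 = 10.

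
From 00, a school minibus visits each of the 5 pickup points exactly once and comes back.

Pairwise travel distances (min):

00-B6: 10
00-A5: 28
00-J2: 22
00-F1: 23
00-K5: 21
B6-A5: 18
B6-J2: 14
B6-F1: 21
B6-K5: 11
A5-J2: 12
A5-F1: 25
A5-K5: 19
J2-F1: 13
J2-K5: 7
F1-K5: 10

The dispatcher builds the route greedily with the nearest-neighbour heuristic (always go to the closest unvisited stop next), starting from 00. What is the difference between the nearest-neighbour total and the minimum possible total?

Excess over optimum: 8 min.

00: B6=10, K5=21, J2=22, F1=23, A5=28 ⇒ B6
B6: K5=11, J2=14, A5=18, F1=21 ⇒ K5
K5: J2=7, F1=10, A5=19 ⇒ J2
J2: A5=12, F1=13 ⇒ A5
A5: F1=25 ⇒ F1
NN route 00 → B6 → K5 → J2 → A5 → F1 → 00 costs 88.
Optimal: 00 → B6 → A5 → J2 → K5 → F1 → 00 costs 80 (by enumerating all 60 distinct tours).
Excess = 88 − 80 = 8.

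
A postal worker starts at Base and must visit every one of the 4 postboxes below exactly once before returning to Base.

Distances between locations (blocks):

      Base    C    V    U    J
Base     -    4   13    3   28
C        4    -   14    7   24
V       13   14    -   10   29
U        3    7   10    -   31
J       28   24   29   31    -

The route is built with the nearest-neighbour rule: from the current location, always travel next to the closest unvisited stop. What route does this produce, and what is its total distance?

At Base the remaining stops are U 3, C 4, V 13, J 28; go to U.
At U the remaining stops are C 7, V 10, J 31; go to C.
At C the remaining stops are V 14, J 24; go to V.
At V the remaining stops are J 29; go to J.
Return J→Base: 28.
Total = 3 + 7 + 14 + 29 + 28 = 81.

81 blocks along Base → U → C → V → J → Base.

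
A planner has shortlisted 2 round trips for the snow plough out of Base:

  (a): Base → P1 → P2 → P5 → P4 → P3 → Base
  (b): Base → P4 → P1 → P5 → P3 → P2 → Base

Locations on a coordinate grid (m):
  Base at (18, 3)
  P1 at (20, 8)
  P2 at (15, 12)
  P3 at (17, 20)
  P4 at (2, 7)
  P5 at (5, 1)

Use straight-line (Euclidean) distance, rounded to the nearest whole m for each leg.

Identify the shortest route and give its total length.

(a): 5 + 6 + 15 + 7 + 20 + 17 = 70
(b): 16 + 18 + 17 + 22 + 8 + 9 = 90

70 m — (a) is the shortest.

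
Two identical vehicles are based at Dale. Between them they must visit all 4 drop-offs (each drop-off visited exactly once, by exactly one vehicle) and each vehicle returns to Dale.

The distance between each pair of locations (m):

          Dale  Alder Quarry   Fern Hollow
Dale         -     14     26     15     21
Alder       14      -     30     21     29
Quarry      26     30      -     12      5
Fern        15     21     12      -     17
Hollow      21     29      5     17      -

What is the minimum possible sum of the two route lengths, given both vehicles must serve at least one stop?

There are 2^3 − 1 = 7 ways to divide the 4 stops into two non-empty groups. For each, the best each vehicle can do is its own shortest tour through its group:
  {Alder} + {Quarry, Fern, Hollow}: 28 + 53 = 81
  {Quarry} + {Alder, Fern, Hollow}: 52 + 73 = 125
  {Alder, Quarry} + {Fern, Hollow}: 70 + 53 = 123
  {Fern} + {Alder, Quarry, Hollow}: 30 + 70 = 100
  {Alder, Fern} + {Quarry, Hollow}: 50 + 52 = 102
  {Quarry, Fern} + {Alder, Hollow}: 53 + 64 = 117
  … (7 splits in total)
Best: vehicle 1 Dale → Alder → Dale = 28; vehicle 2 Dale → Fern → Quarry → Hollow → Dale = 53; combined 81.

Minimum combined distance: 81 m.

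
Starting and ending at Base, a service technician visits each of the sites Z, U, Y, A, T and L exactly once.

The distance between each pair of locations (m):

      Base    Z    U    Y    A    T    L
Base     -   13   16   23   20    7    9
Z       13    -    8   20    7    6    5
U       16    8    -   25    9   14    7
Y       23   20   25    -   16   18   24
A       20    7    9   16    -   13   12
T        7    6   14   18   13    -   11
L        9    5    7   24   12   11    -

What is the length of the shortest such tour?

Base→Z→U→Y→A→T→L→Base: 13+8+25+16+13+11+9 = 95
Base→Z→U→Y→A→L→T→Base: 13+8+25+16+12+11+7 = 92
Base→Z→U→Y→T→A→L→Base: 13+8+25+18+13+12+9 = 98
Base→Z→U→Y→T→L→A→Base: 13+8+25+18+11+12+20 = 107
Base→Z→U→Y→L→A→T→Base: 13+8+25+24+12+13+7 = 102
Base→Z→U→Y→L→T→A→Base: 13+8+25+24+11+13+20 = 114
Base→Z→U→A→Y→T→L→Base: 13+8+9+16+18+11+9 = 84
Base→Z→U→A→Y→L→T→Base: 13+8+9+16+24+11+7 = 88
… (352 more)
Base→T→Y→A→Z→U→L→Base: 7+18+16+7+8+7+9 = 72  ← best
The minimum is 72.
One optimal route: Base → T → Y → A → Z → U → L → Base (or its reverse).

Minimum total distance: 72 m.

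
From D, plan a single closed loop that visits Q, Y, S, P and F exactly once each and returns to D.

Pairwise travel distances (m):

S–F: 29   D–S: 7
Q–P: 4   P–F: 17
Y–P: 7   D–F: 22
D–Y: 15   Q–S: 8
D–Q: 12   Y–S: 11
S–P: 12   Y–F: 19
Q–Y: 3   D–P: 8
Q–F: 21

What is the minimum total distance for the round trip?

62 m — the shortest possible round trip.

With 5 stops there are 5!/2 = 60 distinct round trips (a route and its reverse cost the same).
D-Q-Y-S-P-F-D: 12+3+11+12+17+22 = 77
D-Q-Y-S-F-P-D: 12+3+11+29+17+8 = 80
D-Q-Y-P-S-F-D: 12+3+7+12+29+22 = 85
D-Q-Y-P-F-S-D: 12+3+7+17+29+7 = 75
D-Q-Y-F-S-P-D: 12+3+19+29+12+8 = 83
D-Q-Y-F-P-S-D: 12+3+19+17+12+7 = 70
D-Q-S-Y-P-F-D: 12+8+11+7+17+22 = 77
D-Q-S-Y-F-P-D: 12+8+11+19+17+8 = 75
D-Q-S-P-Y-F-D: 12+8+12+7+19+22 = 80
D-Q-S-P-F-Y-D: 12+8+12+17+19+15 = 83
D-Q-S-F-Y-P-D: 12+8+29+19+7+8 = 83
D-Q-S-F-P-Y-D: 12+8+29+17+7+15 = 88
D-Q-P-Y-S-F-D: 12+4+7+11+29+22 = 85
D-Q-P-Y-F-S-D: 12+4+7+19+29+7 = 78
… (46 more)
D-S-Q-Y-F-P-D: 7+8+3+19+17+8 = 62  ← best
The minimum is 62.
One optimal route: D → S → Q → Y → F → P → D (or its reverse).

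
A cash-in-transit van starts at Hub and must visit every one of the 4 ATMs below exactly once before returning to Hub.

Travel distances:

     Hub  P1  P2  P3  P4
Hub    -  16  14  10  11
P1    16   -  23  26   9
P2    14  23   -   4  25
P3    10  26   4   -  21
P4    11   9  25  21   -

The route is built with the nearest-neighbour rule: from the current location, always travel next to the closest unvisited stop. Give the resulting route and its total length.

Hub → [P3:10 / P4:11 / P2:14 / P1:16] → P3 (10)
P3 → [P2:4 / P4:21 / P1:26] → P2 (4)
P2 → [P1:23 / P4:25] → P1 (23)
P1 → [P4:9] → P4 (9)
Return P4→Hub: 11.
Total = 10 + 4 + 23 + 9 + 11 = 57.

Total distance 57 via the nearest-neighbour route Hub → P3 → P2 → P1 → P4 → Hub.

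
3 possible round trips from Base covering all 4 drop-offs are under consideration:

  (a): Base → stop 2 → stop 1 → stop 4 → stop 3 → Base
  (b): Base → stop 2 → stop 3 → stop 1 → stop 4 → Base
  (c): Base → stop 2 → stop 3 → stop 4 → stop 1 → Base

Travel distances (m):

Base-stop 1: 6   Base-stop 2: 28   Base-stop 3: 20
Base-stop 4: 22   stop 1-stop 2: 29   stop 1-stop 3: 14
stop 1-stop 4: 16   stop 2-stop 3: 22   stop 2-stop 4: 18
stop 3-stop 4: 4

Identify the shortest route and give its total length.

Shortest is (c), total 76 m.

(a): 28 + 29 + 16 + 4 + 20 = 97
(b): 28 + 22 + 14 + 16 + 22 = 102
(c): 28 + 22 + 4 + 16 + 6 = 76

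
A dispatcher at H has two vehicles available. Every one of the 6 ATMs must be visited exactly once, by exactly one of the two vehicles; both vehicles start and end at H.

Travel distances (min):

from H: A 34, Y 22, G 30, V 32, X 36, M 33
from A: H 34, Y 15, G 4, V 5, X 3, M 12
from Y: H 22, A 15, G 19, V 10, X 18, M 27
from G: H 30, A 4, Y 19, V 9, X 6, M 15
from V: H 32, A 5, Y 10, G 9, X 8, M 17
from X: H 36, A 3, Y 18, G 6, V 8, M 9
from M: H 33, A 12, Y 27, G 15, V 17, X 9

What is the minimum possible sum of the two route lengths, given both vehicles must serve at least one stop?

Check every non-empty split of the stops between the two vehicles; for each half take its own optimal tour:
  {A} + {Y, G, V, X, M}: 68 + 89 = 157
  {Y} + {A, G, V, X, M}: 44 + 89 = 133
  {A, Y} + {G, V, X, M}: 71 + 89 = 160
  {G} + {A, Y, V, X, M}: 60 + 82 = 142
  {A, G} + {Y, V, X, M}: 68 + 82 = 150
  {Y, G} + {A, V, X, M}: 71 + 82 = 153
  … (31 splits in total)
Best: vehicle 1 H → Y → H = 44; vehicle 2 H → G → A → V → X → M → H = 89; combined 133.

133 min — the smallest possible combined total.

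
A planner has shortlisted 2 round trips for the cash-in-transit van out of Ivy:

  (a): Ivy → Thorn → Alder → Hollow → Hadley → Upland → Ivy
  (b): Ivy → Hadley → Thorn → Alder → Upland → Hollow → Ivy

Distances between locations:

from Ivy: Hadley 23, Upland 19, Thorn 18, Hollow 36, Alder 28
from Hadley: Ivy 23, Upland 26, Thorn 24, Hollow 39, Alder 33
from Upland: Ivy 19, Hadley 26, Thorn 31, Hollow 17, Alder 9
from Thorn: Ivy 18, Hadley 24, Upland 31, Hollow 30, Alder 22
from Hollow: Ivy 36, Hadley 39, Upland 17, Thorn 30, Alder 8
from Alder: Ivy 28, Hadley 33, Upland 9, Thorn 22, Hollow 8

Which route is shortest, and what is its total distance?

131 — (b) is the shortest.

(a): 18 + 22 + 8 + 39 + 26 + 19 = 132
(b): 23 + 24 + 22 + 9 + 17 + 36 = 131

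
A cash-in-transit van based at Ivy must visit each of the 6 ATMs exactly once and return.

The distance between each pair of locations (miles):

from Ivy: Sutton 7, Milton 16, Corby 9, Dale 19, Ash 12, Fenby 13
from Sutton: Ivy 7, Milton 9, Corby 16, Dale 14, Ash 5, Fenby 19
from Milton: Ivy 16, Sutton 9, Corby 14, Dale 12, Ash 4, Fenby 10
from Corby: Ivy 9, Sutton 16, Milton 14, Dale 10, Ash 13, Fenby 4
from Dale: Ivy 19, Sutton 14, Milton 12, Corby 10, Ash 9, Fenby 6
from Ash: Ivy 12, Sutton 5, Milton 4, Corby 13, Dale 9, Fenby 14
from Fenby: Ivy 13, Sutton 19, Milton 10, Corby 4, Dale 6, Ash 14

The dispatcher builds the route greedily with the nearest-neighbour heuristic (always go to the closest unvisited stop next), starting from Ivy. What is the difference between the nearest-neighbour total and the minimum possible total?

12 miles longer than the optimal tour.

From Ivy: Sutton=7, Corby=9, Ash=12, Fenby=13, Milton=16, Dale=19 → choose Sutton (7).
From Sutton: Ash=5, Milton=9, Dale=14, Corby=16, Fenby=19 → choose Ash (5).
From Ash: Milton=4, Dale=9, Corby=13, Fenby=14 → choose Milton (4).
From Milton: Fenby=10, Dale=12, Corby=14 → choose Fenby (10).
From Fenby: Corby=4, Dale=6 → choose Corby (4).
From Corby: Dale=10 → choose Dale (10).
NN route Ivy → Sutton → Ash → Milton → Fenby → Corby → Dale → Ivy costs 59.
Optimal: Ivy → Sutton → Ash → Milton → Dale → Fenby → Corby → Ivy costs 47 (by enumerating all 360 distinct tours).
Excess = 59 − 47 = 12.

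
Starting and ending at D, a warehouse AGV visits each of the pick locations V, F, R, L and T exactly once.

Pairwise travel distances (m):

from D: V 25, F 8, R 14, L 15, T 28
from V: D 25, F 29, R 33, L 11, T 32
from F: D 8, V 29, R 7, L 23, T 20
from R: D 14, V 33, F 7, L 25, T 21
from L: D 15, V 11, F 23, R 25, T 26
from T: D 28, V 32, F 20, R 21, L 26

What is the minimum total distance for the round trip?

Minimum total distance: 94 m.

With 5 stops there are 5!/2 = 60 distinct round trips (a route and its reverse cost the same).
D - V - F - R - L - T - D: 25+29+7+25+26+28 = 140
D - V - F - R - T - L - D: 25+29+7+21+26+15 = 123
D - V - F - L - R - T - D: 25+29+23+25+21+28 = 151
D - V - F - L - T - R - D: 25+29+23+26+21+14 = 138
D - V - F - T - R - L - D: 25+29+20+21+25+15 = 135
D - V - F - T - L - R - D: 25+29+20+26+25+14 = 139
D - V - R - F - L - T - D: 25+33+7+23+26+28 = 142
D - V - R - F - T - L - D: 25+33+7+20+26+15 = 126
D - V - R - L - F - T - D: 25+33+25+23+20+28 = 154
D - V - R - L - T - F - D: 25+33+25+26+20+8 = 137
D - V - R - T - F - L - D: 25+33+21+20+23+15 = 137
D - V - R - T - L - F - D: 25+33+21+26+23+8 = 136
D - V - L - F - R - T - D: 25+11+23+7+21+28 = 115
D - V - L - F - T - R - D: 25+11+23+20+21+14 = 114
… (46 more)
D - F - R - T - V - L - D: 8+7+21+32+11+15 = 94  ← best
The minimum is 94.
One optimal route: D → F → R → T → V → L → D (or its reverse).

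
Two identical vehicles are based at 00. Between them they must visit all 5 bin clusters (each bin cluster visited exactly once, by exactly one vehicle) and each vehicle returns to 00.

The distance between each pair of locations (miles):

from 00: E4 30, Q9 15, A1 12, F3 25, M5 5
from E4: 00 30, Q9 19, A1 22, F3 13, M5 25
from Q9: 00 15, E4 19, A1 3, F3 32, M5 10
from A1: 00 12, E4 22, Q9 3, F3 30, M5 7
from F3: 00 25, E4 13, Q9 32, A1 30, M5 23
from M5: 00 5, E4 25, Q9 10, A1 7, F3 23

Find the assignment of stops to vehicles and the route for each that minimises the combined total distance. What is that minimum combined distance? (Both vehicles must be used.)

Try each way of splitting the stops between the two vehicles (each non-empty) and, for each split, find the best tour for each vehicle:
  {E4} + {Q9, A1, F3, M5}: 60 + 72 = 132
  {Q9} + {E4, A1, F3, M5}: 30 + 72 = 102
  {E4, Q9} + {A1, F3, M5}: 64 + 67 = 131
  {A1} + {E4, Q9, F3, M5}: 24 + 72 = 96
  {E4, A1} + {Q9, F3, M5}: 64 + 72 = 136
  {Q9, A1} + {E4, F3, M5}: 30 + 68 = 98
  … (15 splits in total)
  {E4, Q9, A1, F3} + {M5}: 72 + 10 = 82  ← best
Best: vehicle 1 00 → A1 → Q9 → E4 → F3 → 00 = 72; vehicle 2 00 → M5 → 00 = 10; combined 82.

Minimum combined distance: 82 miles.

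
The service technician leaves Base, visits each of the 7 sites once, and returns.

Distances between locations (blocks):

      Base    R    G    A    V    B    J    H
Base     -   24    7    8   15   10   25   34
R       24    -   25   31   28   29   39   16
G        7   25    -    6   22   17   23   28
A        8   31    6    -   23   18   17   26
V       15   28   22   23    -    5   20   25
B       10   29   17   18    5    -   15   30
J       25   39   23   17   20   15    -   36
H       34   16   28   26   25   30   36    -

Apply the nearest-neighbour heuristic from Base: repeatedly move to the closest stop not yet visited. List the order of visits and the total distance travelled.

Total distance 115 blocks via the nearest-neighbour route Base → G → A → J → B → V → H → R → Base.

From Base: distances to unvisited — G=7, A=8, B=10, V=15, R=24, J=25, H=34. Nearest is G (7).
From G: distances to unvisited — A=6, B=17, V=22, J=23, R=25, H=28. Nearest is A (6).
From A: distances to unvisited — J=17, B=18, V=23, H=26, R=31. Nearest is J (17).
From J: distances to unvisited — B=15, V=20, H=36, R=39. Nearest is B (15).
From B: distances to unvisited — V=5, R=29, H=30. Nearest is V (5).
From V: distances to unvisited — H=25, R=28. Nearest is H (25).
From H: distances to unvisited — R=16. Nearest is R (16).
Return R→Base: 24.
Total = 7 + 6 + 17 + 15 + 5 + 25 + 16 + 24 = 115.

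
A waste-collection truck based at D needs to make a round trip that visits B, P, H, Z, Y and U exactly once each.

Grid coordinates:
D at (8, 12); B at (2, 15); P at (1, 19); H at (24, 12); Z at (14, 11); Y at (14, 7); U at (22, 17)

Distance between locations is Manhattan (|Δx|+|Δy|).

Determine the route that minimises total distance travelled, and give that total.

D→B→P→H→Z→Y→U→D: 9+5+30+11+4+18+19 = 96
D→B→P→H→Z→U→Y→D: 9+5+30+11+14+18+11 = 98
D→B→P→H→Y→Z→U→D: 9+5+30+15+4+14+19 = 96
D→B→P→H→Y→U→Z→D: 9+5+30+15+18+14+7 = 98
D→B→P→H→U→Z→Y→D: 9+5+30+7+14+4+11 = 80
D→B→P→H→U→Y→Z→D: 9+5+30+7+18+4+7 = 80
D→B→P→Z→H→Y→U→D: 9+5+21+11+15+18+19 = 98
D→B→P→Z→H→U→Y→D: 9+5+21+11+7+18+11 = 82
… (352 more)
D→B→P→U→H→Z→Y→D: 9+5+23+7+11+4+11 = 70  ← best
The minimum is 70.
One optimal route: D → B → P → U → H → Z → Y → D (or its reverse).

Minimum total distance: 70.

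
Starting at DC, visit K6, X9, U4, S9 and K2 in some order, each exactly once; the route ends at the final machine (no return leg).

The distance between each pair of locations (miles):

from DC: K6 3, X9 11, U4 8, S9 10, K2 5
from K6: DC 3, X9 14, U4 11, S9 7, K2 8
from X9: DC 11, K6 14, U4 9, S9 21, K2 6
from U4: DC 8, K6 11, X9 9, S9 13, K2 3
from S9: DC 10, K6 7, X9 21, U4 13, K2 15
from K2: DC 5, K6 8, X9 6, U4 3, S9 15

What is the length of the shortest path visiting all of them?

There are 5! = 120 possible orderings.
DC - K6 - X9 - U4 - S9 - K2: 3+14+9+13+15 = 54
DC - K6 - X9 - U4 - K2 - S9: 3+14+9+3+15 = 44
DC - K6 - X9 - S9 - U4 - K2: 3+14+21+13+3 = 54
DC - K6 - X9 - S9 - K2 - U4: 3+14+21+15+3 = 56
DC - K6 - X9 - K2 - U4 - S9: 3+14+6+3+13 = 39
DC - K6 - X9 - K2 - S9 - U4: 3+14+6+15+13 = 51
DC - K6 - U4 - X9 - S9 - K2: 3+11+9+21+15 = 59
DC - K6 - U4 - X9 - K2 - S9: 3+11+9+6+15 = 44
DC - K6 - U4 - S9 - X9 - K2: 3+11+13+21+6 = 54
DC - K6 - U4 - S9 - K2 - X9: 3+11+13+15+6 = 48
DC - K6 - U4 - K2 - X9 - S9: 3+11+3+6+21 = 44
DC - K6 - U4 - K2 - S9 - X9: 3+11+3+15+21 = 53
DC - K6 - S9 - X9 - U4 - K2: 3+7+21+9+3 = 43
DC - K6 - S9 - X9 - K2 - U4: 3+7+21+6+3 = 40
… (106 more)
DC - K6 - S9 - U4 - K2 - X9: 3+7+13+3+6 = 32  ← best
The minimum is 32.
One shortest path: DC → K6 → S9 → U4 → K2 → X9.

Shortest open route: 32 miles.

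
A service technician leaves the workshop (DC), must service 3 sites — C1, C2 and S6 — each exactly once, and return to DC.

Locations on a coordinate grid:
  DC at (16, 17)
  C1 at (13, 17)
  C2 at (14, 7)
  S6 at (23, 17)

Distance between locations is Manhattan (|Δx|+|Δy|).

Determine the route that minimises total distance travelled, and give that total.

DC→C1→C2→S6→DC: 3+11+19+7 = 40
DC→C1→S6→C2→DC: 3+10+19+12 = 44
DC→C2→C1→S6→DC: 12+11+10+7 = 40
The minimum is 40.
One optimal route: DC → C1 → C2 → S6 → DC (or its reverse).

Shortest round trip = 40.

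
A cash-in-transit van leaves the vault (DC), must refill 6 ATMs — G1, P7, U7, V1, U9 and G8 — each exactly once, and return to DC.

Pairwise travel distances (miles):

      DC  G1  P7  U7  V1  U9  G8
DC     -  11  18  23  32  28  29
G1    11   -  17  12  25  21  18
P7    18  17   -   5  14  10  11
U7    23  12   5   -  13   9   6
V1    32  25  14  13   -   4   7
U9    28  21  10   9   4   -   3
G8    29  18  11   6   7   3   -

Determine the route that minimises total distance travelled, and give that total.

With 6 stops there are 6!/2 = 360 distinct round trips (a route and its reverse cost the same).
DC → G1 → P7 → U7 → V1 → U9 → G8 → DC: 11+17+5+13+4+3+29 = 82
DC → G1 → P7 → U7 → V1 → G8 → U9 → DC: 11+17+5+13+7+3+28 = 84
DC → G1 → P7 → U7 → U9 → V1 → G8 → DC: 11+17+5+9+4+7+29 = 82
DC → G1 → P7 → U7 → U9 → G8 → V1 → DC: 11+17+5+9+3+7+32 = 84
DC → G1 → P7 → U7 → G8 → V1 → U9 → DC: 11+17+5+6+7+4+28 = 78
DC → G1 → P7 → U7 → G8 → U9 → V1 → DC: 11+17+5+6+3+4+32 = 78
DC → G1 → P7 → V1 → U7 → U9 → G8 → DC: 11+17+14+13+9+3+29 = 96
DC → G1 → P7 → V1 → U7 → G8 → U9 → DC: 11+17+14+13+6+3+28 = 92
… (352 more)
DC → G1 → U7 → G8 → V1 → U9 → P7 → DC: 11+12+6+7+4+10+18 = 68  ← best
The minimum is 68.
One optimal route: DC → G1 → U7 → G8 → V1 → U9 → P7 → DC (or its reverse).

68 miles — the shortest possible round trip.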